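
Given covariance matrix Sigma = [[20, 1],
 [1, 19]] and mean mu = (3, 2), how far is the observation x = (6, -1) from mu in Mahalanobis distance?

Step 1 — centre the observation: (x - mu) = (3, -3).

Step 2 — invert Sigma. det(Sigma) = 20·19 - (1)² = 379.
  Sigma^{-1} = (1/det) · [[d, -b], [-b, a]] = [[0.0501, -0.0026],
 [-0.0026, 0.0528]].

Step 3 — form the quadratic (x - mu)^T · Sigma^{-1} · (x - mu):
  Sigma^{-1} · (x - mu) = (0.1583, -0.1662).
  (x - mu)^T · [Sigma^{-1} · (x - mu)] = (3)·(0.1583) + (-3)·(-0.1662) = 0.9736.

Step 4 — take square root: d = √(0.9736) ≈ 0.9867.

d(x, mu) = √(0.9736) ≈ 0.9867


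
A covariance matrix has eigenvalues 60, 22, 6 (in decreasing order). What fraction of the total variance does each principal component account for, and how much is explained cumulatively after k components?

Step 1 — total variance = trace(Sigma) = Σ λ_i = 60 + 22 + 6 = 88.

Step 2 — fraction explained by component i = λ_i / Σ λ:
  PC1: 60/88 = 0.6818
  PC2: 22/88 = 0.25
  PC3: 6/88 = 0.0682

Step 3 — cumulative fraction after k components = (λ_1 + ... + λ_k) / Σ λ:
  k = 1: 60/88 = 0.6818
  k = 2: (60 + 22)/88 = 82/88 = 0.9318
  k = 3: (60 + 22 + 6)/88 = 88/88 = 1

Summary (fraction, with percent):

explained: PC1 0.6818 (68.18%), PC2 0.25 (25%), PC3 0.0682 (6.82%);  cumulative: 0.6818, 0.9318, 1


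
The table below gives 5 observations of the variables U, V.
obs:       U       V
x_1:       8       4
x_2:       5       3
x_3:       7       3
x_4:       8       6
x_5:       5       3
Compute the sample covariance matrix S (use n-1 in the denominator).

Step 1 — column means:
  mean(U) = (8 + 5 + 7 + 8 + 5) / 5 = 33/5 = 6.6
  mean(V) = (4 + 3 + 3 + 6 + 3) / 5 = 19/5 = 3.8

Step 2 — sample covariance S[i,j] = (1/(n-1)) · Σ_k (x_{k,i} - mean_i) · (x_{k,j} - mean_j), with n-1 = 4.
  S[U,U] = ((1.4)·(1.4) + (-1.6)·(-1.6) + (0.4)·(0.4) + (1.4)·(1.4) + (-1.6)·(-1.6)) / 4 = 9.2/4 = 2.3
  S[U,V] = ((1.4)·(0.2) + (-1.6)·(-0.8) + (0.4)·(-0.8) + (1.4)·(2.2) + (-1.6)·(-0.8)) / 4 = 5.6/4 = 1.4
  S[V,V] = ((0.2)·(0.2) + (-0.8)·(-0.8) + (-0.8)·(-0.8) + (2.2)·(2.2) + (-0.8)·(-0.8)) / 4 = 6.8/4 = 1.7

S is symmetric (S[j,i] = S[i,j]). Assembling:

S = [[2.3, 1.4],
 [1.4, 1.7]]


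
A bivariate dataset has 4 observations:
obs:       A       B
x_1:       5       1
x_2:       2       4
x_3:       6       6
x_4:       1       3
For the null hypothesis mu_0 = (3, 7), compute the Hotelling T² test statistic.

Step 1 — sample mean vector:
  mean(A) = (5 + 2 + 6 + 1) / 4 = 14/4 = 3.5
  mean(B) = (1 + 4 + 6 + 3) / 4 = 14/4 = 3.5
  x̄ = (3.5, 3.5),  deviation x̄ - mu_0 = (3.5, 3.5) - (3, 7) = (0.5, -3.5).

Step 2 — sample covariance matrix, S[i,j] = (1/(n-1)) · Σ_k (x_{k,i} - mean_i) · (x_{k,j} - mean_j), divisor n-1 = 3:
  S[A,A] = ((1.5)·(1.5) + (-1.5)·(-1.5) + (2.5)·(2.5) + (-2.5)·(-2.5)) / 3 = 17/3 = 5.6667
  S[A,B] = ((1.5)·(-2.5) + (-1.5)·(0.5) + (2.5)·(2.5) + (-2.5)·(-0.5)) / 3 = 3/3 = 1
  S[B,B] = ((-2.5)·(-2.5) + (0.5)·(0.5) + (2.5)·(2.5) + (-0.5)·(-0.5)) / 3 = 13/3 = 4.3333
  S = [[5.6667, 1],
 [1, 4.3333]].

Step 3 — invert S. det(S) = 5.6667·4.3333 - (1)² = 23.5556.
  S^{-1} = (1/det) · [[d, -b], [-b, a]] = [[0.184, -0.0425],
 [-0.0425, 0.2406]].

Step 4 — quadratic form (x̄ - mu_0)^T · S^{-1} · (x̄ - mu_0):
  S^{-1} · (x̄ - mu_0) = (0.2406, -0.8632),
  (x̄ - mu_0)^T · [...] = (0.5)·(0.2406) + (-3.5)·(-0.8632) = 3.1415.

Step 5 — scale by n: T² = 4 · 3.1415 = 12.566.

T² ≈ 12.566


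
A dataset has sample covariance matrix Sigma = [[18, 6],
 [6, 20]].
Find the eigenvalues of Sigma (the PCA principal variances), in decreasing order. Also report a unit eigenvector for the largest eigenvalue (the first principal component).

Step 1 — characteristic polynomial of 2×2 Sigma:
  det(Sigma - λI) = λ² - trace · λ + det = 0.
  trace = 18 + 20 = 38, det = 18·20 - (6)² = 324.
Step 2 — discriminant:
  Δ = trace² - 4·det = 1444 - 1296 = 148.
Step 3 — eigenvalues:
  λ = (trace ± √Δ)/2 = (38 ± 12.1655)/2,
  λ_1 = 25.0828,  λ_2 = 12.9172.

Step 4 — unit eigenvector for λ_1: solve (Sigma - λ_1 I)v = 0. First row:
  (18 - 25.0828)·v_x + (6)·v_y = 0, i.e. (-7.0828)·v_x + (6)·v_y = 0,
  so v ∝ (b, λ_1 - a) = (6, 7.0828) = u.
  ||u|| = √((6)² + (7.0828)²) = √(86.1655) ≈ 9.2825,
  v_1 = u/||u|| ≈ (0.6464, 0.763) (||v_1|| = 1).

λ_1 = 25.0828,  λ_2 = 12.9172;  v_1 ≈ (0.6464, 0.763)


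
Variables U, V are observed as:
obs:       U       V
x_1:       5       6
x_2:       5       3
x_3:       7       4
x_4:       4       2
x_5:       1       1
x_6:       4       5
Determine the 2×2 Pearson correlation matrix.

Step 1 — column means:
  mean(U) = (5 + 5 + 7 + 4 + 1 + 4) / 6 = 26/6 = 4.3333
  mean(V) = (6 + 3 + 4 + 2 + 1 + 5) / 6 = 21/6 = 3.5

Step 2 — sample variances and covariances s[i,j] = (1/(n-1)) · Σ_k (x_{k,i} - mean_i) · (x_{k,j} - mean_j), with n-1 = 5:
  s[U,U] = ((0.6667)·(0.6667) + (0.6667)·(0.6667) + (2.6667)·(2.6667) + (-0.3333)·(-0.3333) + (-3.3333)·(-3.3333) + (-0.3333)·(-0.3333)) / 5 = 19.3333/5 = 3.8667
  s[U,V] = ((0.6667)·(2.5) + (0.6667)·(-0.5) + (2.6667)·(0.5) + (-0.3333)·(-1.5) + (-3.3333)·(-2.5) + (-0.3333)·(1.5)) / 5 = 11/5 = 2.2
  s[V,V] = ((2.5)·(2.5) + (-0.5)·(-0.5) + (0.5)·(0.5) + (-1.5)·(-1.5) + (-2.5)·(-2.5) + (1.5)·(1.5)) / 5 = 17.5/5 = 3.5
  Sample standard deviations s_i = √(s[i,i]):
  s(U) = √(3.8667) = 1.9664
  s(V) = √(3.5) = 1.8708

Step 3 — r_{ij} = s_{ij} / (s_i · s_j):
  r[U,U] = 1 (diagonal).
  r[U,V] = 2.2 / (1.9664 · 1.8708) = 2.2 / 3.6788 = 0.598
  r[V,V] = 1 (diagonal).

R is symmetric with unit diagonal. Assembling:

R = [[1, 0.598],
 [0.598, 1]]


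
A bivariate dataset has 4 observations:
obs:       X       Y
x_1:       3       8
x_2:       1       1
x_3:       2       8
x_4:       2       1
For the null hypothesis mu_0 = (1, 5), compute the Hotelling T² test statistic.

Step 1 — sample mean vector:
  mean(X) = (3 + 1 + 2 + 2) / 4 = 8/4 = 2
  mean(Y) = (8 + 1 + 8 + 1) / 4 = 18/4 = 4.5
  x̄ = (2, 4.5),  deviation x̄ - mu_0 = (2, 4.5) - (1, 5) = (1, -0.5).

Step 2 — sample covariance matrix, S[i,j] = (1/(n-1)) · Σ_k (x_{k,i} - mean_i) · (x_{k,j} - mean_j), divisor n-1 = 3:
  S[X,X] = ((1)·(1) + (-1)·(-1) + (0)·(0) + (0)·(0)) / 3 = 2/3 = 0.6667
  S[X,Y] = ((1)·(3.5) + (-1)·(-3.5) + (0)·(3.5) + (0)·(-3.5)) / 3 = 7/3 = 2.3333
  S[Y,Y] = ((3.5)·(3.5) + (-3.5)·(-3.5) + (3.5)·(3.5) + (-3.5)·(-3.5)) / 3 = 49/3 = 16.3333
  S = [[0.6667, 2.3333],
 [2.3333, 16.3333]].

Step 3 — invert S. det(S) = 0.6667·16.3333 - (2.3333)² = 5.4444.
  S^{-1} = (1/det) · [[d, -b], [-b, a]] = [[3, -0.4286],
 [-0.4286, 0.1224]].

Step 4 — quadratic form (x̄ - mu_0)^T · S^{-1} · (x̄ - mu_0):
  S^{-1} · (x̄ - mu_0) = (3.2143, -0.4898),
  (x̄ - mu_0)^T · [...] = (1)·(3.2143) + (-0.5)·(-0.4898) = 3.4592.

Step 5 — scale by n: T² = 4 · 3.4592 = 13.8367.

T² ≈ 13.8367


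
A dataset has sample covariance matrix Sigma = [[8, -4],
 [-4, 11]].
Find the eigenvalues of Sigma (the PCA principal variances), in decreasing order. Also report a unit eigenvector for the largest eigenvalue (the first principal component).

Step 1 — characteristic polynomial of 2×2 Sigma:
  det(Sigma - λI) = λ² - trace · λ + det = 0.
  trace = 8 + 11 = 19, det = 8·11 - (-4)² = 72.
Step 2 — discriminant:
  Δ = trace² - 4·det = 361 - 288 = 73.
Step 3 — eigenvalues:
  λ = (trace ± √Δ)/2 = (19 ± 8.544)/2,
  λ_1 = 13.772,  λ_2 = 5.228.

Step 4 — unit eigenvector for λ_1: solve (Sigma - λ_1 I)v = 0. First row:
  (8 - 13.772)·v_x + (-4)·v_y = 0, i.e. (-5.772)·v_x + (-4)·v_y = 0,
  so v ∝ (b, λ_1 - a) = (-4, 5.772); multiply by -1 so the first entry is positive: u = (4, -5.772).
  ||u|| = √((4)² + (-5.772)²) = √(49.316) ≈ 7.0225,
  v_1 = u/||u|| ≈ (0.5696, -0.8219) (||v_1|| = 1).

λ_1 = 13.772,  λ_2 = 5.228;  v_1 ≈ (0.5696, -0.8219)


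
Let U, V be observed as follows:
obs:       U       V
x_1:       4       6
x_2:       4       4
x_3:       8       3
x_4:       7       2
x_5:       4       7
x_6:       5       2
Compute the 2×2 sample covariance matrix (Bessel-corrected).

Step 1 — column means:
  mean(U) = (4 + 4 + 8 + 7 + 4 + 5) / 6 = 32/6 = 5.3333
  mean(V) = (6 + 4 + 3 + 2 + 7 + 2) / 6 = 24/6 = 4

Step 2 — sample covariance S[i,j] = (1/(n-1)) · Σ_k (x_{k,i} - mean_i) · (x_{k,j} - mean_j), with n-1 = 5.
  S[U,U] = ((-1.3333)·(-1.3333) + (-1.3333)·(-1.3333) + (2.6667)·(2.6667) + (1.6667)·(1.6667) + (-1.3333)·(-1.3333) + (-0.3333)·(-0.3333)) / 5 = 15.3333/5 = 3.0667
  S[U,V] = ((-1.3333)·(2) + (-1.3333)·(0) + (2.6667)·(-1) + (1.6667)·(-2) + (-1.3333)·(3) + (-0.3333)·(-2)) / 5 = -12/5 = -2.4
  S[V,V] = ((2)·(2) + (0)·(0) + (-1)·(-1) + (-2)·(-2) + (3)·(3) + (-2)·(-2)) / 5 = 22/5 = 4.4

S is symmetric (S[j,i] = S[i,j]). Assembling:

S = [[3.0667, -2.4],
 [-2.4, 4.4]]


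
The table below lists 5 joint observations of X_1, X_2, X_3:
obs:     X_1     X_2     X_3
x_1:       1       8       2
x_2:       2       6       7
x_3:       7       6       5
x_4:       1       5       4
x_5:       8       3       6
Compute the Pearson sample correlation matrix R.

Step 1 — column means:
  mean(X_1) = (1 + 2 + 7 + 1 + 8) / 5 = 19/5 = 3.8
  mean(X_2) = (8 + 6 + 6 + 5 + 3) / 5 = 28/5 = 5.6
  mean(X_3) = (2 + 7 + 5 + 4 + 6) / 5 = 24/5 = 4.8

Step 2 — sample variances and covariances s[i,j] = (1/(n-1)) · Σ_k (x_{k,i} - mean_i) · (x_{k,j} - mean_j), with n-1 = 4:
  s[X_1,X_1] = ((-2.8)·(-2.8) + (-1.8)·(-1.8) + (3.2)·(3.2) + (-2.8)·(-2.8) + (4.2)·(4.2)) / 4 = 46.8/4 = 11.7
  s[X_1,X_2] = ((-2.8)·(2.4) + (-1.8)·(0.4) + (3.2)·(0.4) + (-2.8)·(-0.6) + (4.2)·(-2.6)) / 4 = -15.4/4 = -3.85
  s[X_1,X_3] = ((-2.8)·(-2.8) + (-1.8)·(2.2) + (3.2)·(0.2) + (-2.8)·(-0.8) + (4.2)·(1.2)) / 4 = 11.8/4 = 2.95
  s[X_2,X_2] = ((2.4)·(2.4) + (0.4)·(0.4) + (0.4)·(0.4) + (-0.6)·(-0.6) + (-2.6)·(-2.6)) / 4 = 13.2/4 = 3.3
  s[X_2,X_3] = ((2.4)·(-2.8) + (0.4)·(2.2) + (0.4)·(0.2) + (-0.6)·(-0.8) + (-2.6)·(1.2)) / 4 = -8.4/4 = -2.1
  s[X_3,X_3] = ((-2.8)·(-2.8) + (2.2)·(2.2) + (0.2)·(0.2) + (-0.8)·(-0.8) + (1.2)·(1.2)) / 4 = 14.8/4 = 3.7
  Sample standard deviations s_i = √(s[i,i]):
  s(X_1) = √(11.7) = 3.4205
  s(X_2) = √(3.3) = 1.8166
  s(X_3) = √(3.7) = 1.9235

Step 3 — r_{ij} = s_{ij} / (s_i · s_j):
  r[X_1,X_1] = 1 (diagonal).
  r[X_1,X_2] = -3.85 / (3.4205 · 1.8166) = -3.85 / 6.2137 = -0.6196
  r[X_1,X_3] = 2.95 / (3.4205 · 1.9235) = 2.95 / 6.5795 = 0.4484
  r[X_2,X_2] = 1 (diagonal).
  r[X_2,X_3] = -2.1 / (1.8166 · 1.9235) = -2.1 / 3.4943 = -0.601
  r[X_3,X_3] = 1 (diagonal).

R is symmetric with unit diagonal. Assembling:

R = [[1, -0.6196, 0.4484],
 [-0.6196, 1, -0.601],
 [0.4484, -0.601, 1]]


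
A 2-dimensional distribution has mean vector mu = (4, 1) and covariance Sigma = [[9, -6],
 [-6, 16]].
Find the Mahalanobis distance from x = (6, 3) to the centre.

Step 1 — centre the observation: (x - mu) = (2, 2).

Step 2 — invert Sigma. det(Sigma) = 9·16 - (-6)² = 108.
  Sigma^{-1} = (1/det) · [[d, -b], [-b, a]] = [[0.1481, 0.0556],
 [0.0556, 0.0833]].

Step 3 — form the quadratic (x - mu)^T · Sigma^{-1} · (x - mu):
  Sigma^{-1} · (x - mu) = (0.4074, 0.2778).
  (x - mu)^T · [Sigma^{-1} · (x - mu)] = (2)·(0.4074) + (2)·(0.2778) = 1.3704.

Step 4 — take square root: d = √(1.3704) ≈ 1.1706.

d(x, mu) = √(1.3704) ≈ 1.1706


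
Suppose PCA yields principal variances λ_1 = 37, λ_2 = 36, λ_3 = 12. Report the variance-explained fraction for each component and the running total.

Step 1 — total variance = trace(Sigma) = Σ λ_i = 37 + 36 + 12 = 85.

Step 2 — fraction explained by component i = λ_i / Σ λ:
  PC1: 37/85 = 0.4353
  PC2: 36/85 = 0.4235
  PC3: 12/85 = 0.1412

Step 3 — cumulative fraction after k components = (λ_1 + ... + λ_k) / Σ λ:
  k = 1: 37/85 = 0.4353
  k = 2: (37 + 36)/85 = 73/85 = 0.8588
  k = 3: (37 + 36 + 12)/85 = 85/85 = 1

Summary (fraction, with percent):

explained: PC1 0.4353 (43.53%), PC2 0.4235 (42.35%), PC3 0.1412 (14.12%);  cumulative: 0.4353, 0.8588, 1


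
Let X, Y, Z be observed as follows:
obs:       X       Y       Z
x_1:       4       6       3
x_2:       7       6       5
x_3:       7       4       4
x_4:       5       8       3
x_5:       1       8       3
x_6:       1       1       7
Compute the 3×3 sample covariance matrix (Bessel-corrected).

Step 1 — column means:
  mean(X) = (4 + 7 + 7 + 5 + 1 + 1) / 6 = 25/6 = 4.1667
  mean(Y) = (6 + 6 + 4 + 8 + 8 + 1) / 6 = 33/6 = 5.5
  mean(Z) = (3 + 5 + 4 + 3 + 3 + 7) / 6 = 25/6 = 4.1667

Step 2 — sample covariance S[i,j] = (1/(n-1)) · Σ_k (x_{k,i} - mean_i) · (x_{k,j} - mean_j), with n-1 = 5.
  S[X,X] = ((-0.1667)·(-0.1667) + (2.8333)·(2.8333) + (2.8333)·(2.8333) + (0.8333)·(0.8333) + (-3.1667)·(-3.1667) + (-3.1667)·(-3.1667)) / 5 = 36.8333/5 = 7.3667
  S[X,Y] = ((-0.1667)·(0.5) + (2.8333)·(0.5) + (2.8333)·(-1.5) + (0.8333)·(2.5) + (-3.1667)·(2.5) + (-3.1667)·(-4.5)) / 5 = 5.5/5 = 1.1
  S[X,Z] = ((-0.1667)·(-1.1667) + (2.8333)·(0.8333) + (2.8333)·(-0.1667) + (0.8333)·(-1.1667) + (-3.1667)·(-1.1667) + (-3.1667)·(2.8333)) / 5 = -4.1667/5 = -0.8333
  S[Y,Y] = ((0.5)·(0.5) + (0.5)·(0.5) + (-1.5)·(-1.5) + (2.5)·(2.5) + (2.5)·(2.5) + (-4.5)·(-4.5)) / 5 = 35.5/5 = 7.1
  S[Y,Z] = ((0.5)·(-1.1667) + (0.5)·(0.8333) + (-1.5)·(-0.1667) + (2.5)·(-1.1667) + (2.5)·(-1.1667) + (-4.5)·(2.8333)) / 5 = -18.5/5 = -3.7
  S[Z,Z] = ((-1.1667)·(-1.1667) + (0.8333)·(0.8333) + (-0.1667)·(-0.1667) + (-1.1667)·(-1.1667) + (-1.1667)·(-1.1667) + (2.8333)·(2.8333)) / 5 = 12.8333/5 = 2.5667

S is symmetric (S[j,i] = S[i,j]). Assembling:

S = [[7.3667, 1.1, -0.8333],
 [1.1, 7.1, -3.7],
 [-0.8333, -3.7, 2.5667]]


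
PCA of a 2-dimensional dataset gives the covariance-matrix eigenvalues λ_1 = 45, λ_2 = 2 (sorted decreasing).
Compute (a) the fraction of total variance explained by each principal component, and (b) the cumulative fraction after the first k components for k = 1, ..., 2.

Step 1 — total variance = trace(Sigma) = Σ λ_i = 45 + 2 = 47.

Step 2 — fraction explained by component i = λ_i / Σ λ:
  PC1: 45/47 = 0.9574
  PC2: 2/47 = 0.0426

Step 3 — cumulative fraction after k components = (λ_1 + ... + λ_k) / Σ λ:
  k = 1: 45/47 = 0.9574
  k = 2: (45 + 2)/47 = 47/47 = 1

Summary (fraction, with percent):

explained: PC1 0.9574 (95.74%), PC2 0.0426 (4.26%);  cumulative: 0.9574, 1


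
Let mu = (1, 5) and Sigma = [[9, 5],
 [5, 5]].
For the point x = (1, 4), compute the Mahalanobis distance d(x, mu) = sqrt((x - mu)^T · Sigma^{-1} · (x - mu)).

Step 1 — centre the observation: (x - mu) = (0, -1).

Step 2 — invert Sigma. det(Sigma) = 9·5 - (5)² = 20.
  Sigma^{-1} = (1/det) · [[d, -b], [-b, a]] = [[0.25, -0.25],
 [-0.25, 0.45]].

Step 3 — form the quadratic (x - mu)^T · Sigma^{-1} · (x - mu):
  Sigma^{-1} · (x - mu) = (0.25, -0.45).
  (x - mu)^T · [Sigma^{-1} · (x - mu)] = (0)·(0.25) + (-1)·(-0.45) = 0.45.

Step 4 — take square root: d = √(0.45) ≈ 0.6708.

d(x, mu) = √(0.45) ≈ 0.6708


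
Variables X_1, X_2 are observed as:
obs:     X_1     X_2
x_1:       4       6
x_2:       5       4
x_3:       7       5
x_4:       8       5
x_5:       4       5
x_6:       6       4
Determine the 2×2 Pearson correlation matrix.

Step 1 — column means:
  mean(X_1) = (4 + 5 + 7 + 8 + 4 + 6) / 6 = 34/6 = 5.6667
  mean(X_2) = (6 + 4 + 5 + 5 + 5 + 4) / 6 = 29/6 = 4.8333

Step 2 — sample variances and covariances s[i,j] = (1/(n-1)) · Σ_k (x_{k,i} - mean_i) · (x_{k,j} - mean_j), with n-1 = 5:
  s[X_1,X_1] = ((-1.6667)·(-1.6667) + (-0.6667)·(-0.6667) + (1.3333)·(1.3333) + (2.3333)·(2.3333) + (-1.6667)·(-1.6667) + (0.3333)·(0.3333)) / 5 = 13.3333/5 = 2.6667
  s[X_1,X_2] = ((-1.6667)·(1.1667) + (-0.6667)·(-0.8333) + (1.3333)·(0.1667) + (2.3333)·(0.1667) + (-1.6667)·(0.1667) + (0.3333)·(-0.8333)) / 5 = -1.3333/5 = -0.2667
  s[X_2,X_2] = ((1.1667)·(1.1667) + (-0.8333)·(-0.8333) + (0.1667)·(0.1667) + (0.1667)·(0.1667) + (0.1667)·(0.1667) + (-0.8333)·(-0.8333)) / 5 = 2.8333/5 = 0.5667
  Sample standard deviations s_i = √(s[i,i]):
  s(X_1) = √(2.6667) = 1.633
  s(X_2) = √(0.5667) = 0.7528

Step 3 — r_{ij} = s_{ij} / (s_i · s_j):
  r[X_1,X_1] = 1 (diagonal).
  r[X_1,X_2] = -0.2667 / (1.633 · 0.7528) = -0.2667 / 1.2293 = -0.2169
  r[X_2,X_2] = 1 (diagonal).

R is symmetric with unit diagonal. Assembling:

R = [[1, -0.2169],
 [-0.2169, 1]]


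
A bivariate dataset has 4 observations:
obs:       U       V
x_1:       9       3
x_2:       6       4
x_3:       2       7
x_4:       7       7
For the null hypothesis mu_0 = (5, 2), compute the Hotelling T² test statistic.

Step 1 — sample mean vector:
  mean(U) = (9 + 6 + 2 + 7) / 4 = 24/4 = 6
  mean(V) = (3 + 4 + 7 + 7) / 4 = 21/4 = 5.25
  x̄ = (6, 5.25),  deviation x̄ - mu_0 = (6, 5.25) - (5, 2) = (1, 3.25).

Step 2 — sample covariance matrix, S[i,j] = (1/(n-1)) · Σ_k (x_{k,i} - mean_i) · (x_{k,j} - mean_j), divisor n-1 = 3:
  S[U,U] = ((3)·(3) + (0)·(0) + (-4)·(-4) + (1)·(1)) / 3 = 26/3 = 8.6667
  S[U,V] = ((3)·(-2.25) + (0)·(-1.25) + (-4)·(1.75) + (1)·(1.75)) / 3 = -12/3 = -4
  S[V,V] = ((-2.25)·(-2.25) + (-1.25)·(-1.25) + (1.75)·(1.75) + (1.75)·(1.75)) / 3 = 12.75/3 = 4.25
  S = [[8.6667, -4],
 [-4, 4.25]].

Step 3 — invert S. det(S) = 8.6667·4.25 - (-4)² = 20.8333.
  S^{-1} = (1/det) · [[d, -b], [-b, a]] = [[0.204, 0.192],
 [0.192, 0.416]].

Step 4 — quadratic form (x̄ - mu_0)^T · S^{-1} · (x̄ - mu_0):
  S^{-1} · (x̄ - mu_0) = (0.828, 1.544),
  (x̄ - mu_0)^T · [...] = (1)·(0.828) + (3.25)·(1.544) = 5.846.

Step 5 — scale by n: T² = 4 · 5.846 = 23.384.

T² ≈ 23.384


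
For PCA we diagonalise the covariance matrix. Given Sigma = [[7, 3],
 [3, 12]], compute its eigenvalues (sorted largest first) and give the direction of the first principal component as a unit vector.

Step 1 — characteristic polynomial of 2×2 Sigma:
  det(Sigma - λI) = λ² - trace · λ + det = 0.
  trace = 7 + 12 = 19, det = 7·12 - (3)² = 75.
Step 2 — discriminant:
  Δ = trace² - 4·det = 361 - 300 = 61.
Step 3 — eigenvalues:
  λ = (trace ± √Δ)/2 = (19 ± 7.8102)/2,
  λ_1 = 13.4051,  λ_2 = 5.5949.

Step 4 — unit eigenvector for λ_1: solve (Sigma - λ_1 I)v = 0. First row:
  (7 - 13.4051)·v_x + (3)·v_y = 0, i.e. (-6.4051)·v_x + (3)·v_y = 0,
  so v ∝ (b, λ_1 - a) = (3, 6.4051) = u.
  ||u|| = √((3)² + (6.4051)²) = √(50.0256) ≈ 7.0729,
  v_1 = u/||u|| ≈ (0.4242, 0.9056) (||v_1|| = 1).

λ_1 = 13.4051,  λ_2 = 5.5949;  v_1 ≈ (0.4242, 0.9056)


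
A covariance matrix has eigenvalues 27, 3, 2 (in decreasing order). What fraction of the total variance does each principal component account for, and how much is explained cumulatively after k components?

Step 1 — total variance = trace(Sigma) = Σ λ_i = 27 + 3 + 2 = 32.

Step 2 — fraction explained by component i = λ_i / Σ λ:
  PC1: 27/32 = 0.8438
  PC2: 3/32 = 0.0938
  PC3: 2/32 = 0.0625

Step 3 — cumulative fraction after k components = (λ_1 + ... + λ_k) / Σ λ:
  k = 1: 27/32 = 0.8438
  k = 2: (27 + 3)/32 = 30/32 = 0.9375
  k = 3: (27 + 3 + 2)/32 = 32/32 = 1

Summary (fraction, with percent):

explained: PC1 0.8438 (84.38%), PC2 0.0938 (9.38%), PC3 0.0625 (6.25%);  cumulative: 0.8438, 0.9375, 1


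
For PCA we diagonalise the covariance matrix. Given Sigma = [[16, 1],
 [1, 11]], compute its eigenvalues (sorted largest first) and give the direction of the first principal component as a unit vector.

Step 1 — characteristic polynomial of 2×2 Sigma:
  det(Sigma - λI) = λ² - trace · λ + det = 0.
  trace = 16 + 11 = 27, det = 16·11 - (1)² = 175.
Step 2 — discriminant:
  Δ = trace² - 4·det = 729 - 700 = 29.
Step 3 — eigenvalues:
  λ = (trace ± √Δ)/2 = (27 ± 5.3852)/2,
  λ_1 = 16.1926,  λ_2 = 10.8074.

Step 4 — unit eigenvector for λ_1: solve (Sigma - λ_1 I)v = 0. First row:
  (16 - 16.1926)·v_x + (1)·v_y = 0, i.e. (-0.1926)·v_x + (1)·v_y = 0,
  so v ∝ (b, λ_1 - a) = (1, 0.1926) = u.
  ||u|| = √((1)² + (0.1926)²) = √(1.0371) ≈ 1.0184,
  v_1 = u/||u|| ≈ (0.982, 0.1891) (||v_1|| = 1).

λ_1 = 16.1926,  λ_2 = 10.8074;  v_1 ≈ (0.982, 0.1891)


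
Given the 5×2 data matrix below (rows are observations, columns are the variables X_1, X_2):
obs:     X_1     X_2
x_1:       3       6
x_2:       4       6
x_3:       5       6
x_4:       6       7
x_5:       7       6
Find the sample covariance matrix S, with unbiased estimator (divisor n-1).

Step 1 — column means:
  mean(X_1) = (3 + 4 + 5 + 6 + 7) / 5 = 25/5 = 5
  mean(X_2) = (6 + 6 + 6 + 7 + 6) / 5 = 31/5 = 6.2

Step 2 — sample covariance S[i,j] = (1/(n-1)) · Σ_k (x_{k,i} - mean_i) · (x_{k,j} - mean_j), with n-1 = 4.
  S[X_1,X_1] = ((-2)·(-2) + (-1)·(-1) + (0)·(0) + (1)·(1) + (2)·(2)) / 4 = 10/4 = 2.5
  S[X_1,X_2] = ((-2)·(-0.2) + (-1)·(-0.2) + (0)·(-0.2) + (1)·(0.8) + (2)·(-0.2)) / 4 = 1/4 = 0.25
  S[X_2,X_2] = ((-0.2)·(-0.2) + (-0.2)·(-0.2) + (-0.2)·(-0.2) + (0.8)·(0.8) + (-0.2)·(-0.2)) / 4 = 0.8/4 = 0.2

S is symmetric (S[j,i] = S[i,j]). Assembling:

S = [[2.5, 0.25],
 [0.25, 0.2]]


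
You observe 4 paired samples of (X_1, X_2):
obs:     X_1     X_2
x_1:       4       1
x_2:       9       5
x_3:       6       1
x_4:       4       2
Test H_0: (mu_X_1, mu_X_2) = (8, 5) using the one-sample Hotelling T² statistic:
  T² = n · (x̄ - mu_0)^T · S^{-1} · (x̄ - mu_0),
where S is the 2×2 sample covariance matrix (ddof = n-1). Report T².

Step 1 — sample mean vector:
  mean(X_1) = (4 + 9 + 6 + 4) / 4 = 23/4 = 5.75
  mean(X_2) = (1 + 5 + 1 + 2) / 4 = 9/4 = 2.25
  x̄ = (5.75, 2.25),  deviation x̄ - mu_0 = (5.75, 2.25) - (8, 5) = (-2.25, -2.75).

Step 2 — sample covariance matrix, S[i,j] = (1/(n-1)) · Σ_k (x_{k,i} - mean_i) · (x_{k,j} - mean_j), divisor n-1 = 3:
  S[X_1,X_1] = ((-1.75)·(-1.75) + (3.25)·(3.25) + (0.25)·(0.25) + (-1.75)·(-1.75)) / 3 = 16.75/3 = 5.5833
  S[X_1,X_2] = ((-1.75)·(-1.25) + (3.25)·(2.75) + (0.25)·(-1.25) + (-1.75)·(-0.25)) / 3 = 11.25/3 = 3.75
  S[X_2,X_2] = ((-1.25)·(-1.25) + (2.75)·(2.75) + (-1.25)·(-1.25) + (-0.25)·(-0.25)) / 3 = 10.75/3 = 3.5833
  S = [[5.5833, 3.75],
 [3.75, 3.5833]].

Step 3 — invert S. det(S) = 5.5833·3.5833 - (3.75)² = 5.9444.
  S^{-1} = (1/det) · [[d, -b], [-b, a]] = [[0.6028, -0.6308],
 [-0.6308, 0.9393]].

Step 4 — quadratic form (x̄ - mu_0)^T · S^{-1} · (x̄ - mu_0):
  S^{-1} · (x̄ - mu_0) = (0.3785, -1.1636),
  (x̄ - mu_0)^T · [...] = (-2.25)·(0.3785) + (-2.75)·(-1.1636) = 2.3481.

Step 5 — scale by n: T² = 4 · 2.3481 = 9.3925.

T² ≈ 9.3925


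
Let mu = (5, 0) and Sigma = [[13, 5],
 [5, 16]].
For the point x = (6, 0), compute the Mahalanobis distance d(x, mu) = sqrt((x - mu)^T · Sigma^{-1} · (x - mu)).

Step 1 — centre the observation: (x - mu) = (1, 0).

Step 2 — invert Sigma. det(Sigma) = 13·16 - (5)² = 183.
  Sigma^{-1} = (1/det) · [[d, -b], [-b, a]] = [[0.0874, -0.0273],
 [-0.0273, 0.071]].

Step 3 — form the quadratic (x - mu)^T · Sigma^{-1} · (x - mu):
  Sigma^{-1} · (x - mu) = (0.0874, -0.0273).
  (x - mu)^T · [Sigma^{-1} · (x - mu)] = (1)·(0.0874) + (0)·(-0.0273) = 0.0874.

Step 4 — take square root: d = √(0.0874) ≈ 0.2957.

d(x, mu) = √(0.0874) ≈ 0.2957


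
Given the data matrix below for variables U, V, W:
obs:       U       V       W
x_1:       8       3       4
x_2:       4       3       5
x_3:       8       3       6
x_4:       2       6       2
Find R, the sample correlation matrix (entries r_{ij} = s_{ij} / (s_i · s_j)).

Step 1 — column means:
  mean(U) = (8 + 4 + 8 + 2) / 4 = 22/4 = 5.5
  mean(V) = (3 + 3 + 3 + 6) / 4 = 15/4 = 3.75
  mean(W) = (4 + 5 + 6 + 2) / 4 = 17/4 = 4.25

Step 2 — sample variances and covariances s[i,j] = (1/(n-1)) · Σ_k (x_{k,i} - mean_i) · (x_{k,j} - mean_j), with n-1 = 3:
  s[U,U] = ((2.5)·(2.5) + (-1.5)·(-1.5) + (2.5)·(2.5) + (-3.5)·(-3.5)) / 3 = 27/3 = 9
  s[U,V] = ((2.5)·(-0.75) + (-1.5)·(-0.75) + (2.5)·(-0.75) + (-3.5)·(2.25)) / 3 = -10.5/3 = -3.5
  s[U,W] = ((2.5)·(-0.25) + (-1.5)·(0.75) + (2.5)·(1.75) + (-3.5)·(-2.25)) / 3 = 10.5/3 = 3.5
  s[V,V] = ((-0.75)·(-0.75) + (-0.75)·(-0.75) + (-0.75)·(-0.75) + (2.25)·(2.25)) / 3 = 6.75/3 = 2.25
  s[V,W] = ((-0.75)·(-0.25) + (-0.75)·(0.75) + (-0.75)·(1.75) + (2.25)·(-2.25)) / 3 = -6.75/3 = -2.25
  s[W,W] = ((-0.25)·(-0.25) + (0.75)·(0.75) + (1.75)·(1.75) + (-2.25)·(-2.25)) / 3 = 8.75/3 = 2.9167
  Sample standard deviations s_i = √(s[i,i]):
  s(U) = √(9) = 3
  s(V) = √(2.25) = 1.5
  s(W) = √(2.9167) = 1.7078

Step 3 — r_{ij} = s_{ij} / (s_i · s_j):
  r[U,U] = 1 (diagonal).
  r[U,V] = -3.5 / (3 · 1.5) = -3.5 / 4.5 = -0.7778
  r[U,W] = 3.5 / (3 · 1.7078) = 3.5 / 5.1235 = 0.6831
  r[V,V] = 1 (diagonal).
  r[V,W] = -2.25 / (1.5 · 1.7078) = -2.25 / 2.5617 = -0.8783
  r[W,W] = 1 (diagonal).

R is symmetric with unit diagonal. Assembling:

R = [[1, -0.7778, 0.6831],
 [-0.7778, 1, -0.8783],
 [0.6831, -0.8783, 1]]


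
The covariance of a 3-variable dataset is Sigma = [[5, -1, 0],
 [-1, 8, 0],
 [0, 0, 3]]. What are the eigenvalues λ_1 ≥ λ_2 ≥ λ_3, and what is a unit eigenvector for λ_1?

Step 1 — characteristic polynomial p(λ) = det(λI - Sigma) = λ³ - tr·λ² + c_1·λ - det, where tr = trace, c_1 = sum of the principal 2×2 minors, det = det(Sigma):
  tr = 5 + 8 + 3 = 16,
  c_1 = (5·8 - (-1)²) + (5·3 - (0)²) + (8·3 - (0)²) = 39 + 15 + 24 = 78,
  det = 5·(8·3 - (0)²) - (-1)·((-1)·3 - (0)·(0)) + (0)·((-1)·(0) - 8·(0)) = 5·(24) - (-1)·(-3) + (0)·(0) = 117.
  So p(λ) = λ³ - 16λ² + 78λ - 117.
Step 2 — look for an integer root (rational root theorem: any rational root is an integer divisor of 117). Testing λ = 3:
  p(3) = 27 - 144 + 234 - 117 = 0  ✓
  Dividing out (λ - 3): p(λ) = (λ - 3)(λ² - 13λ + 39).
Step 3 — remaining eigenvalues from the quadratic λ² - 13λ + 39 = 0:
  Δ = 13² - 4·39 = 169 - 156 = 13,  λ = (13 ± √13)/2 = (13 ± 3.6056)/2 ≈ 8.3028 or 4.6972.
  Sorted: λ_1 = 8.3028,  λ_2 = 4.6972,  λ_3 = 3  (check: sum = 16 = tr ✓).

Step 4 — unit eigenvector for λ_1 ≈ 8.3028: v spans the null space of (Sigma - λ_1 I), whose rows are
  r_1 = (-3.3028, -1, 0),  r_2 = (-1, -0.3028, 0),  r_3 = (0, 0, -5.3028).
  v is orthogonal to every row, so take v ∝ r_1 × r_3 = ((-1)·(-5.3028) - (0)·(0), (0)·(0) - (-3.3028)·(-5.3028), (-3.3028)·(0) - (-1)·(0)) ≈ (5.3028, -17.5139, 0).
  Let u = (5.3028, -17.5139, 0).
  ||u|| = √((5.3028)² + (-17.5139)² + (0)²) = √(334.8554) ≈ 18.2991,  v_1 = u/||u|| ≈ (0.2898, -0.9571, 0) (||v_1|| = 1).

λ_1 = 8.3028,  λ_2 = 4.6972,  λ_3 = 3;  v_1 ≈ (0.2898, -0.9571, 0)


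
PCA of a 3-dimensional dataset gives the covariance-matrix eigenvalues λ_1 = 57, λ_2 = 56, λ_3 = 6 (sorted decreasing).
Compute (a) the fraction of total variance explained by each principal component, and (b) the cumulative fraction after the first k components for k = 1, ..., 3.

Step 1 — total variance = trace(Sigma) = Σ λ_i = 57 + 56 + 6 = 119.

Step 2 — fraction explained by component i = λ_i / Σ λ:
  PC1: 57/119 = 0.479
  PC2: 56/119 = 0.4706
  PC3: 6/119 = 0.0504

Step 3 — cumulative fraction after k components = (λ_1 + ... + λ_k) / Σ λ:
  k = 1: 57/119 = 0.479
  k = 2: (57 + 56)/119 = 113/119 = 0.9496
  k = 3: (57 + 56 + 6)/119 = 119/119 = 1

Summary (fraction, with percent):

explained: PC1 0.479 (47.9%), PC2 0.4706 (47.06%), PC3 0.0504 (5.04%);  cumulative: 0.479, 0.9496, 1


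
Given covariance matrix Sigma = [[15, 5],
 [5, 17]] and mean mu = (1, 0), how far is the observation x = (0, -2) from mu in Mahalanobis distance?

Step 1 — centre the observation: (x - mu) = (-1, -2).

Step 2 — invert Sigma. det(Sigma) = 15·17 - (5)² = 230.
  Sigma^{-1} = (1/det) · [[d, -b], [-b, a]] = [[0.0739, -0.0217],
 [-0.0217, 0.0652]].

Step 3 — form the quadratic (x - mu)^T · Sigma^{-1} · (x - mu):
  Sigma^{-1} · (x - mu) = (-0.0304, -0.1087).
  (x - mu)^T · [Sigma^{-1} · (x - mu)] = (-1)·(-0.0304) + (-2)·(-0.1087) = 0.2478.

Step 4 — take square root: d = √(0.2478) ≈ 0.4978.

d(x, mu) = √(0.2478) ≈ 0.4978


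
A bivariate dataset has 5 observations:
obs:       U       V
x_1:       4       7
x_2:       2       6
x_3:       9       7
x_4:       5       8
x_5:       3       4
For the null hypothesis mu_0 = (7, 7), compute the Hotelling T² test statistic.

Step 1 — sample mean vector:
  mean(U) = (4 + 2 + 9 + 5 + 3) / 5 = 23/5 = 4.6
  mean(V) = (7 + 6 + 7 + 8 + 4) / 5 = 32/5 = 6.4
  x̄ = (4.6, 6.4),  deviation x̄ - mu_0 = (4.6, 6.4) - (7, 7) = (-2.4, -0.6).

Step 2 — sample covariance matrix, S[i,j] = (1/(n-1)) · Σ_k (x_{k,i} - mean_i) · (x_{k,j} - mean_j), divisor n-1 = 4:
  S[U,U] = ((-0.6)·(-0.6) + (-2.6)·(-2.6) + (4.4)·(4.4) + (0.4)·(0.4) + (-1.6)·(-1.6)) / 4 = 29.2/4 = 7.3
  S[U,V] = ((-0.6)·(0.6) + (-2.6)·(-0.4) + (4.4)·(0.6) + (0.4)·(1.6) + (-1.6)·(-2.4)) / 4 = 7.8/4 = 1.95
  S[V,V] = ((0.6)·(0.6) + (-0.4)·(-0.4) + (0.6)·(0.6) + (1.6)·(1.6) + (-2.4)·(-2.4)) / 4 = 9.2/4 = 2.3
  S = [[7.3, 1.95],
 [1.95, 2.3]].

Step 3 — invert S. det(S) = 7.3·2.3 - (1.95)² = 12.9875.
  S^{-1} = (1/det) · [[d, -b], [-b, a]] = [[0.1771, -0.1501],
 [-0.1501, 0.5621]].

Step 4 — quadratic form (x̄ - mu_0)^T · S^{-1} · (x̄ - mu_0):
  S^{-1} · (x̄ - mu_0) = (-0.3349, 0.0231),
  (x̄ - mu_0)^T · [...] = (-2.4)·(-0.3349) + (-0.6)·(0.0231) = 0.79.

Step 5 — scale by n: T² = 5 · 0.79 = 3.95.

T² ≈ 3.95


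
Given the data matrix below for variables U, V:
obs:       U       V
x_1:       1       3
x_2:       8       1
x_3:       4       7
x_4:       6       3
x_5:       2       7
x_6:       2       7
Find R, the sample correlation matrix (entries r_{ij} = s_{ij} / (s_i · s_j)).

Step 1 — column means:
  mean(U) = (1 + 8 + 4 + 6 + 2 + 2) / 6 = 23/6 = 3.8333
  mean(V) = (3 + 1 + 7 + 3 + 7 + 7) / 6 = 28/6 = 4.6667

Step 2 — sample variances and covariances s[i,j] = (1/(n-1)) · Σ_k (x_{k,i} - mean_i) · (x_{k,j} - mean_j), with n-1 = 5:
  s[U,U] = ((-2.8333)·(-2.8333) + (4.1667)·(4.1667) + (0.1667)·(0.1667) + (2.1667)·(2.1667) + (-1.8333)·(-1.8333) + (-1.8333)·(-1.8333)) / 5 = 36.8333/5 = 7.3667
  s[U,V] = ((-2.8333)·(-1.6667) + (4.1667)·(-3.6667) + (0.1667)·(2.3333) + (2.1667)·(-1.6667) + (-1.8333)·(2.3333) + (-1.8333)·(2.3333)) / 5 = -22.3333/5 = -4.4667
  s[V,V] = ((-1.6667)·(-1.6667) + (-3.6667)·(-3.6667) + (2.3333)·(2.3333) + (-1.6667)·(-1.6667) + (2.3333)·(2.3333) + (2.3333)·(2.3333)) / 5 = 35.3333/5 = 7.0667
  Sample standard deviations s_i = √(s[i,i]):
  s(U) = √(7.3667) = 2.7142
  s(V) = √(7.0667) = 2.6583

Step 3 — r_{ij} = s_{ij} / (s_i · s_j):
  r[U,U] = 1 (diagonal).
  r[U,V] = -4.4667 / (2.7142 · 2.6583) = -4.4667 / 7.2151 = -0.6191
  r[V,V] = 1 (diagonal).

R is symmetric with unit diagonal. Assembling:

R = [[1, -0.6191],
 [-0.6191, 1]]


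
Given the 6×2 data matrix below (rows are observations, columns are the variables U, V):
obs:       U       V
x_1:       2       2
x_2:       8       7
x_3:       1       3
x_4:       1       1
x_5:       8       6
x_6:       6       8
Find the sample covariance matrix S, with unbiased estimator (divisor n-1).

Step 1 — column means:
  mean(U) = (2 + 8 + 1 + 1 + 8 + 6) / 6 = 26/6 = 4.3333
  mean(V) = (2 + 7 + 3 + 1 + 6 + 8) / 6 = 27/6 = 4.5

Step 2 — sample covariance S[i,j] = (1/(n-1)) · Σ_k (x_{k,i} - mean_i) · (x_{k,j} - mean_j), with n-1 = 5.
  S[U,U] = ((-2.3333)·(-2.3333) + (3.6667)·(3.6667) + (-3.3333)·(-3.3333) + (-3.3333)·(-3.3333) + (3.6667)·(3.6667) + (1.6667)·(1.6667)) / 5 = 57.3333/5 = 11.4667
  S[U,V] = ((-2.3333)·(-2.5) + (3.6667)·(2.5) + (-3.3333)·(-1.5) + (-3.3333)·(-3.5) + (3.6667)·(1.5) + (1.6667)·(3.5)) / 5 = 43/5 = 8.6
  S[V,V] = ((-2.5)·(-2.5) + (2.5)·(2.5) + (-1.5)·(-1.5) + (-3.5)·(-3.5) + (1.5)·(1.5) + (3.5)·(3.5)) / 5 = 41.5/5 = 8.3

S is symmetric (S[j,i] = S[i,j]). Assembling:

S = [[11.4667, 8.6],
 [8.6, 8.3]]


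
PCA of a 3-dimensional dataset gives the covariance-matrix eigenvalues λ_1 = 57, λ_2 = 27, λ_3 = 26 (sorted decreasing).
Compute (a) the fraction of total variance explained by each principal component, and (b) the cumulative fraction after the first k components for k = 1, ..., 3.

Step 1 — total variance = trace(Sigma) = Σ λ_i = 57 + 27 + 26 = 110.

Step 2 — fraction explained by component i = λ_i / Σ λ:
  PC1: 57/110 = 0.5182
  PC2: 27/110 = 0.2455
  PC3: 26/110 = 0.2364

Step 3 — cumulative fraction after k components = (λ_1 + ... + λ_k) / Σ λ:
  k = 1: 57/110 = 0.5182
  k = 2: (57 + 27)/110 = 84/110 = 0.7636
  k = 3: (57 + 27 + 26)/110 = 110/110 = 1

Summary (fraction, with percent):

explained: PC1 0.5182 (51.82%), PC2 0.2455 (24.55%), PC3 0.2364 (23.64%);  cumulative: 0.5182, 0.7636, 1


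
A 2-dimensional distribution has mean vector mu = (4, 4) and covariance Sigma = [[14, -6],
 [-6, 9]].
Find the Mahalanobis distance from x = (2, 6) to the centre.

Step 1 — centre the observation: (x - mu) = (-2, 2).

Step 2 — invert Sigma. det(Sigma) = 14·9 - (-6)² = 90.
  Sigma^{-1} = (1/det) · [[d, -b], [-b, a]] = [[0.1, 0.0667],
 [0.0667, 0.1556]].

Step 3 — form the quadratic (x - mu)^T · Sigma^{-1} · (x - mu):
  Sigma^{-1} · (x - mu) = (-0.0667, 0.1778).
  (x - mu)^T · [Sigma^{-1} · (x - mu)] = (-2)·(-0.0667) + (2)·(0.1778) = 0.4889.

Step 4 — take square root: d = √(0.4889) ≈ 0.6992.

d(x, mu) = √(0.4889) ≈ 0.6992


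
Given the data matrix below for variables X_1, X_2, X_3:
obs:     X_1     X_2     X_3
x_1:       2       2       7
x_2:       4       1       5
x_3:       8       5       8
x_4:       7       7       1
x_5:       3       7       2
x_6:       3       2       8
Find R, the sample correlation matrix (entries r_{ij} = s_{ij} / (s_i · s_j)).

Step 1 — column means:
  mean(X_1) = (2 + 4 + 8 + 7 + 3 + 3) / 6 = 27/6 = 4.5
  mean(X_2) = (2 + 1 + 5 + 7 + 7 + 2) / 6 = 24/6 = 4
  mean(X_3) = (7 + 5 + 8 + 1 + 2 + 8) / 6 = 31/6 = 5.1667

Step 2 — sample variances and covariances s[i,j] = (1/(n-1)) · Σ_k (x_{k,i} - mean_i) · (x_{k,j} - mean_j), with n-1 = 5:
  s[X_1,X_1] = ((-2.5)·(-2.5) + (-0.5)·(-0.5) + (3.5)·(3.5) + (2.5)·(2.5) + (-1.5)·(-1.5) + (-1.5)·(-1.5)) / 5 = 29.5/5 = 5.9
  s[X_1,X_2] = ((-2.5)·(-2) + (-0.5)·(-3) + (3.5)·(1) + (2.5)·(3) + (-1.5)·(3) + (-1.5)·(-2)) / 5 = 16/5 = 3.2
  s[X_1,X_3] = ((-2.5)·(1.8333) + (-0.5)·(-0.1667) + (3.5)·(2.8333) + (2.5)·(-4.1667) + (-1.5)·(-3.1667) + (-1.5)·(2.8333)) / 5 = -4.5/5 = -0.9
  s[X_2,X_2] = ((-2)·(-2) + (-3)·(-3) + (1)·(1) + (3)·(3) + (3)·(3) + (-2)·(-2)) / 5 = 36/5 = 7.2
  s[X_2,X_3] = ((-2)·(1.8333) + (-3)·(-0.1667) + (1)·(2.8333) + (3)·(-4.1667) + (3)·(-3.1667) + (-2)·(2.8333)) / 5 = -28/5 = -5.6
  s[X_3,X_3] = ((1.8333)·(1.8333) + (-0.1667)·(-0.1667) + (2.8333)·(2.8333) + (-4.1667)·(-4.1667) + (-3.1667)·(-3.1667) + (2.8333)·(2.8333)) / 5 = 46.8333/5 = 9.3667
  Sample standard deviations s_i = √(s[i,i]):
  s(X_1) = √(5.9) = 2.429
  s(X_2) = √(7.2) = 2.6833
  s(X_3) = √(9.3667) = 3.0605

Step 3 — r_{ij} = s_{ij} / (s_i · s_j):
  r[X_1,X_1] = 1 (diagonal).
  r[X_1,X_2] = 3.2 / (2.429 · 2.6833) = 3.2 / 6.5177 = 0.491
  r[X_1,X_3] = -0.9 / (2.429 · 3.0605) = -0.9 / 7.4339 = -0.1211
  r[X_2,X_2] = 1 (diagonal).
  r[X_2,X_3] = -5.6 / (2.6833 · 3.0605) = -5.6 / 8.2122 = -0.6819
  r[X_3,X_3] = 1 (diagonal).

R is symmetric with unit diagonal. Assembling:

R = [[1, 0.491, -0.1211],
 [0.491, 1, -0.6819],
 [-0.1211, -0.6819, 1]]


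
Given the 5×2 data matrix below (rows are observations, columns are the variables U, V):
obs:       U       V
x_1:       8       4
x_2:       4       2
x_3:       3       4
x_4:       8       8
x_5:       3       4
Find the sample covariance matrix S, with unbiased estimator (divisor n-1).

Step 1 — column means:
  mean(U) = (8 + 4 + 3 + 8 + 3) / 5 = 26/5 = 5.2
  mean(V) = (4 + 2 + 4 + 8 + 4) / 5 = 22/5 = 4.4

Step 2 — sample covariance S[i,j] = (1/(n-1)) · Σ_k (x_{k,i} - mean_i) · (x_{k,j} - mean_j), with n-1 = 4.
  S[U,U] = ((2.8)·(2.8) + (-1.2)·(-1.2) + (-2.2)·(-2.2) + (2.8)·(2.8) + (-2.2)·(-2.2)) / 4 = 26.8/4 = 6.7
  S[U,V] = ((2.8)·(-0.4) + (-1.2)·(-2.4) + (-2.2)·(-0.4) + (2.8)·(3.6) + (-2.2)·(-0.4)) / 4 = 13.6/4 = 3.4
  S[V,V] = ((-0.4)·(-0.4) + (-2.4)·(-2.4) + (-0.4)·(-0.4) + (3.6)·(3.6) + (-0.4)·(-0.4)) / 4 = 19.2/4 = 4.8

S is symmetric (S[j,i] = S[i,j]). Assembling:

S = [[6.7, 3.4],
 [3.4, 4.8]]


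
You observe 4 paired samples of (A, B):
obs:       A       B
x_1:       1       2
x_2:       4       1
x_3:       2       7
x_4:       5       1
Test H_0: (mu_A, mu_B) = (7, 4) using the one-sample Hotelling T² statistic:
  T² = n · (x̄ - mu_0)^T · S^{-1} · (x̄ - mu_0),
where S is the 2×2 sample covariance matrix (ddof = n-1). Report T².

Step 1 — sample mean vector:
  mean(A) = (1 + 4 + 2 + 5) / 4 = 12/4 = 3
  mean(B) = (2 + 1 + 7 + 1) / 4 = 11/4 = 2.75
  x̄ = (3, 2.75),  deviation x̄ - mu_0 = (3, 2.75) - (7, 4) = (-4, -1.25).

Step 2 — sample covariance matrix, S[i,j] = (1/(n-1)) · Σ_k (x_{k,i} - mean_i) · (x_{k,j} - mean_j), divisor n-1 = 3:
  S[A,A] = ((-2)·(-2) + (1)·(1) + (-1)·(-1) + (2)·(2)) / 3 = 10/3 = 3.3333
  S[A,B] = ((-2)·(-0.75) + (1)·(-1.75) + (-1)·(4.25) + (2)·(-1.75)) / 3 = -8/3 = -2.6667
  S[B,B] = ((-0.75)·(-0.75) + (-1.75)·(-1.75) + (4.25)·(4.25) + (-1.75)·(-1.75)) / 3 = 24.75/3 = 8.25
  S = [[3.3333, -2.6667],
 [-2.6667, 8.25]].

Step 3 — invert S. det(S) = 3.3333·8.25 - (-2.6667)² = 20.3889.
  S^{-1} = (1/det) · [[d, -b], [-b, a]] = [[0.4046, 0.1308],
 [0.1308, 0.1635]].

Step 4 — quadratic form (x̄ - mu_0)^T · S^{-1} · (x̄ - mu_0):
  S^{-1} · (x̄ - mu_0) = (-1.782, -0.7275),
  (x̄ - mu_0)^T · [...] = (-4)·(-1.782) + (-1.25)·(-0.7275) = 8.0375.

Step 5 — scale by n: T² = 4 · 8.0375 = 32.1499.

T² ≈ 32.1499


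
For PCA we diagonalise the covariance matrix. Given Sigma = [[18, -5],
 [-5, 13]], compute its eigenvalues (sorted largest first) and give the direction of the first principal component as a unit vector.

Step 1 — characteristic polynomial of 2×2 Sigma:
  det(Sigma - λI) = λ² - trace · λ + det = 0.
  trace = 18 + 13 = 31, det = 18·13 - (-5)² = 209.
Step 2 — discriminant:
  Δ = trace² - 4·det = 961 - 836 = 125.
Step 3 — eigenvalues:
  λ = (trace ± √Δ)/2 = (31 ± 11.1803)/2,
  λ_1 = 21.0902,  λ_2 = 9.9098.

Step 4 — unit eigenvector for λ_1: solve (Sigma - λ_1 I)v = 0. First row:
  (18 - 21.0902)·v_x + (-5)·v_y = 0, i.e. (-3.0902)·v_x + (-5)·v_y = 0,
  so v ∝ (b, λ_1 - a) = (-5, 3.0902); multiply by -1 so the first entry is positive: u = (5, -3.0902).
  ||u|| = √((5)² + (-3.0902)²) = √(34.5492) ≈ 5.8779,
  v_1 = u/||u|| ≈ (0.8507, -0.5257) (||v_1|| = 1).

λ_1 = 21.0902,  λ_2 = 9.9098;  v_1 ≈ (0.8507, -0.5257)


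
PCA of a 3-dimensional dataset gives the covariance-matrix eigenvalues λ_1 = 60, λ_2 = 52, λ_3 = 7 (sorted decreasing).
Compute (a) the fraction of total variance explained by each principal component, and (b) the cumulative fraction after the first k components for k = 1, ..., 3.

Step 1 — total variance = trace(Sigma) = Σ λ_i = 60 + 52 + 7 = 119.

Step 2 — fraction explained by component i = λ_i / Σ λ:
  PC1: 60/119 = 0.5042
  PC2: 52/119 = 0.437
  PC3: 7/119 = 0.0588

Step 3 — cumulative fraction after k components = (λ_1 + ... + λ_k) / Σ λ:
  k = 1: 60/119 = 0.5042
  k = 2: (60 + 52)/119 = 112/119 = 0.9412
  k = 3: (60 + 52 + 7)/119 = 119/119 = 1

Summary (fraction, with percent):

explained: PC1 0.5042 (50.42%), PC2 0.437 (43.7%), PC3 0.0588 (5.88%);  cumulative: 0.5042, 0.9412, 1


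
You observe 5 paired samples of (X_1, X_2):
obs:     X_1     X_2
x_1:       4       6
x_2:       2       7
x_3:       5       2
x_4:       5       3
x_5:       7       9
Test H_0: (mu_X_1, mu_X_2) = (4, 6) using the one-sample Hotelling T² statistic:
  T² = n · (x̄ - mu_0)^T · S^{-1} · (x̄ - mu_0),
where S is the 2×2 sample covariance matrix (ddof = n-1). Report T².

Step 1 — sample mean vector:
  mean(X_1) = (4 + 2 + 5 + 5 + 7) / 5 = 23/5 = 4.6
  mean(X_2) = (6 + 7 + 2 + 3 + 9) / 5 = 27/5 = 5.4
  x̄ = (4.6, 5.4),  deviation x̄ - mu_0 = (4.6, 5.4) - (4, 6) = (0.6, -0.6).

Step 2 — sample covariance matrix, S[i,j] = (1/(n-1)) · Σ_k (x_{k,i} - mean_i) · (x_{k,j} - mean_j), divisor n-1 = 4:
  S[X_1,X_1] = ((-0.6)·(-0.6) + (-2.6)·(-2.6) + (0.4)·(0.4) + (0.4)·(0.4) + (2.4)·(2.4)) / 4 = 13.2/4 = 3.3
  S[X_1,X_2] = ((-0.6)·(0.6) + (-2.6)·(1.6) + (0.4)·(-3.4) + (0.4)·(-2.4) + (2.4)·(3.6)) / 4 = 1.8/4 = 0.45
  S[X_2,X_2] = ((0.6)·(0.6) + (1.6)·(1.6) + (-3.4)·(-3.4) + (-2.4)·(-2.4) + (3.6)·(3.6)) / 4 = 33.2/4 = 8.3
  S = [[3.3, 0.45],
 [0.45, 8.3]].

Step 3 — invert S. det(S) = 3.3·8.3 - (0.45)² = 27.1875.
  S^{-1} = (1/det) · [[d, -b], [-b, a]] = [[0.3053, -0.0166],
 [-0.0166, 0.1214]].

Step 4 — quadratic form (x̄ - mu_0)^T · S^{-1} · (x̄ - mu_0):
  S^{-1} · (x̄ - mu_0) = (0.1931, -0.0828),
  (x̄ - mu_0)^T · [...] = (0.6)·(0.1931) + (-0.6)·(-0.0828) = 0.1655.

Step 5 — scale by n: T² = 5 · 0.1655 = 0.8276.

T² ≈ 0.8276
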